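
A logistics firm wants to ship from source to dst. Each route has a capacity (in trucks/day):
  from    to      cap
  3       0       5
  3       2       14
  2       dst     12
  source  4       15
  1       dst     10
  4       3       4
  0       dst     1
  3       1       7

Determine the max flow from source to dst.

Augment source→4→3→1→dst: bottleneck 4. Total 4.
No augmenting path remains in the residual graph.

4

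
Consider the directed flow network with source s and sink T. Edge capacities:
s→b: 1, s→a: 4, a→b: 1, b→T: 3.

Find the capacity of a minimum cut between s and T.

Max flow = 2 (via 2 augmenting paths).
In the residual at optimum, the set reachable from s is {a, s}.
Cut edges: s→b (cap 1), a→b (cap 1). Sum = 2.

2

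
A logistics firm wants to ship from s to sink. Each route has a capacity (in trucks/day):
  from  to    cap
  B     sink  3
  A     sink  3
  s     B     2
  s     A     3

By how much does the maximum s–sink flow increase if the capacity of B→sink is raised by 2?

Original max flow = 5.
Edge B→sink does not cross the min cut (source side {s}), so extra capacity there cannot help.
New max flow = 5. Increase = 0.

0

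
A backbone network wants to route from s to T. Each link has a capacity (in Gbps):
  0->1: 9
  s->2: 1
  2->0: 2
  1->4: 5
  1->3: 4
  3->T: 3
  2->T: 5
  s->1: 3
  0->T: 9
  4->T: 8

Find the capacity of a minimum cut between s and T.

Max flow = 4 (via 2 augmenting paths).
In the residual at optimum, the set reachable from s is {s}.
Cut edges: s->2 (cap 1), s->1 (cap 3). Sum = 4.

4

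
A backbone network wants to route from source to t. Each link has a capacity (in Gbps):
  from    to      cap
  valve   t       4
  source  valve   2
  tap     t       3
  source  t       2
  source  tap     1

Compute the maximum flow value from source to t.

Augment source→t: bottleneck 2. Total 2.
Augment source→valve→t: bottleneck 2. Total 4.
Augment source→tap→t: bottleneck 1. Total 5.
No augmenting path remains in the residual graph.

5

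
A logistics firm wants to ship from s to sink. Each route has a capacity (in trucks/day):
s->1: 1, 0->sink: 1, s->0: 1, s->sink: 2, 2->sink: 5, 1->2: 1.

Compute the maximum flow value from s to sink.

4

Augment s->sink: bottleneck 2. Total 2.
Augment s->0->sink: bottleneck 1. Total 3.
Augment s->1->2->sink: bottleneck 1. Total 4.
No augmenting path remains in the residual graph.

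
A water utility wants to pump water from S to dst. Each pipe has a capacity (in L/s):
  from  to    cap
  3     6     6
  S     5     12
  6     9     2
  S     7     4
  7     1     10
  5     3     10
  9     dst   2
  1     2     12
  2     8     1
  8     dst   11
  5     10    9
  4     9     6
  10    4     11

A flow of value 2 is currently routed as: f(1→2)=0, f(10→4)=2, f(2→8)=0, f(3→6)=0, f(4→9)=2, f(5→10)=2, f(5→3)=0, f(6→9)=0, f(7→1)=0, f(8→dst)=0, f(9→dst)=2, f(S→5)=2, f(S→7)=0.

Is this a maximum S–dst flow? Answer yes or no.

Residual path S→7→1→2→8→dst has bottleneck 1 > 0.
Pushing 1 along it raises the flow to 3, so the given flow is not maximum.

No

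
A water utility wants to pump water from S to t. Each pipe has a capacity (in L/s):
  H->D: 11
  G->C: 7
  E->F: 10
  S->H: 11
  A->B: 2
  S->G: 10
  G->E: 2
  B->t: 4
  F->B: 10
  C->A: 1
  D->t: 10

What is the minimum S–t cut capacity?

Max flow = 13 (via 3 augmenting paths).
In the residual at optimum, the set reachable from S is {C, D, G, H, S}.
Cut edges: C->A (cap 1), G->E (cap 2), D->t (cap 10). Sum = 13.

13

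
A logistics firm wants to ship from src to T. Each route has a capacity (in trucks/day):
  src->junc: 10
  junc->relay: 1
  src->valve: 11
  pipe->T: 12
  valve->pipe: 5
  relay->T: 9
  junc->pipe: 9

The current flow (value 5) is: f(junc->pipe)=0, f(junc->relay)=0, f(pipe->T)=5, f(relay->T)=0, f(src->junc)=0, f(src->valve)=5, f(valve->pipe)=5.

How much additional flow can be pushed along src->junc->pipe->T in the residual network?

Residual capacities along the path: src->junc: 10, junc->pipe: 9, pipe->T: 7.
Minimum is 7.

7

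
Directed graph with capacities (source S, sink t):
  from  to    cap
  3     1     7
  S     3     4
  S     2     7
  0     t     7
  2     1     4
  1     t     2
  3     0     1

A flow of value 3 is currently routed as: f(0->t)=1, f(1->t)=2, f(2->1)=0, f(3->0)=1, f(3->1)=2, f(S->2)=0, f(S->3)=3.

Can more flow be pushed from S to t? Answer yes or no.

No

Residual reachable from S: {1, 2, 3, S}; t is not reachable.
Saturated cut: 3->0, 1->t with total capacity 3 = current flow value. Flow is maximum.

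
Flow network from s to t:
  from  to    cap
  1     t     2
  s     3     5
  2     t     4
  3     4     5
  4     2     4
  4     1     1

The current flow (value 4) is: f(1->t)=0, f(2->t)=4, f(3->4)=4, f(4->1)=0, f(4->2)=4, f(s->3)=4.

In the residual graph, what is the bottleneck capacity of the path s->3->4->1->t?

1

Residual capacities along the path: s->3: 1, 3->4: 1, 4->1: 1, 1->t: 2.
Minimum is 1.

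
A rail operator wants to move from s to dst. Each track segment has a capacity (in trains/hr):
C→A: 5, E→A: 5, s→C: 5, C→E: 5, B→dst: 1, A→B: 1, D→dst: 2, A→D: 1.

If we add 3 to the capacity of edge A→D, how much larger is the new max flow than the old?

Original max flow = 2.
After raising cap(A→D), augmenting paths through that edge carry 1 more unit.
New max flow = 3. Increase = 1.

1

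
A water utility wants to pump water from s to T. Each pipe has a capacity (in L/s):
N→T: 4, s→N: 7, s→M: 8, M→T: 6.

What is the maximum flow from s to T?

10

Augment s→M→T: bottleneck 6. Total 6.
Augment s→N→T: bottleneck 4. Total 10.
No augmenting path remains in the residual graph.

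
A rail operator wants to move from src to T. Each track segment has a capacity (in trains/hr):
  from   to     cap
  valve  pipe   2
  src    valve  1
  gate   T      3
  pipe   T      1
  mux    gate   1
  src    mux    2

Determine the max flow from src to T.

Augment src→valve→pipe→T: bottleneck 1. Total 1.
Augment src→mux→gate→T: bottleneck 1. Total 2.
No augmenting path remains in the residual graph.

2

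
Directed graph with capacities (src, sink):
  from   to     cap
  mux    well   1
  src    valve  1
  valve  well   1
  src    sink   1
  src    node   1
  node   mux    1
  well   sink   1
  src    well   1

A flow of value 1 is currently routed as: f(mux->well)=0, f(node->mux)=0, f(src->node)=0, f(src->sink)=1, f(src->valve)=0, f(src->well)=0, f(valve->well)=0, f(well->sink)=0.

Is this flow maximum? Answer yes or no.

No

Residual path src->well->sink has bottleneck 1 > 0.
Pushing 1 along it raises the flow to 2, so the given flow is not maximum.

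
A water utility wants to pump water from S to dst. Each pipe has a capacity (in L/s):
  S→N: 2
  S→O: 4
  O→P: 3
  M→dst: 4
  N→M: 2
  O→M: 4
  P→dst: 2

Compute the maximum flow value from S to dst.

Augment S→N→M→dst: bottleneck 2. Total 2.
Augment S→O→M→dst: bottleneck 2. Total 4.
Augment S→O→P→dst: bottleneck 2. Total 6.
No augmenting path remains in the residual graph.

6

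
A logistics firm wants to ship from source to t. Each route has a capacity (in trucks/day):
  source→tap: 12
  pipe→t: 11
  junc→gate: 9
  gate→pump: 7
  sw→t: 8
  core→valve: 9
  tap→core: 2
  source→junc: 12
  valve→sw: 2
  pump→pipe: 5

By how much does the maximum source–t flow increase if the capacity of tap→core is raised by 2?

0

Original max flow = 7.
Even with extra capacity on tap→core, another cut of capacity 7 remains binding.
New max flow = 7. Increase = 0.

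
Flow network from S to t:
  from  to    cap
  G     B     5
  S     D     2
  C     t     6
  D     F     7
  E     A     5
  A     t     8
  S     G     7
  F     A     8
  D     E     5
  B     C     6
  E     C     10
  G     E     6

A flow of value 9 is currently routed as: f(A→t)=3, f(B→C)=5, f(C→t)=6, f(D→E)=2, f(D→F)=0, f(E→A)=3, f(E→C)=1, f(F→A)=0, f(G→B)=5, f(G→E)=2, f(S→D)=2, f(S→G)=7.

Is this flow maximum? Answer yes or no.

Yes

Residual reachable from S: {S}; t is not reachable.
Saturated cut: S→G, S→D with total capacity 9 = current flow value. Flow is maximum.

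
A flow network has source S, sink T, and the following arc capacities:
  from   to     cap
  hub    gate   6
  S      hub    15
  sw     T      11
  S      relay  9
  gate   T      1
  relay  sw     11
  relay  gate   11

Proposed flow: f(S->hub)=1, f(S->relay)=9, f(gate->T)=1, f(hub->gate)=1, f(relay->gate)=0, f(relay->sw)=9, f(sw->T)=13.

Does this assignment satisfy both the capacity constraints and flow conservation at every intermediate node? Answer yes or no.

Capacity violated on sw->T: flow 13 > capacity 11.

No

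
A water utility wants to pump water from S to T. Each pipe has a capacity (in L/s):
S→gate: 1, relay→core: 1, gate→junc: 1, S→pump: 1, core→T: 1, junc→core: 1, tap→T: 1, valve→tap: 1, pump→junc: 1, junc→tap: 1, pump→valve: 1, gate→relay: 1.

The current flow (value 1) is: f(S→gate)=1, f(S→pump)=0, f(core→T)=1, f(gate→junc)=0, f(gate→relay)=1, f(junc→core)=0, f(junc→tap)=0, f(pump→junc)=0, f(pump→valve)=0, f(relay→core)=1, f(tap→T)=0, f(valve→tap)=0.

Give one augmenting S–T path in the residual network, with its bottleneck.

Residual along S→pump→junc→tap→T: S→pump: 1, pump→junc: 1, junc→tap: 1, tap→T: 1.
Bottleneck = min = 1.

S→pump→junc→tap→T, bottleneck 1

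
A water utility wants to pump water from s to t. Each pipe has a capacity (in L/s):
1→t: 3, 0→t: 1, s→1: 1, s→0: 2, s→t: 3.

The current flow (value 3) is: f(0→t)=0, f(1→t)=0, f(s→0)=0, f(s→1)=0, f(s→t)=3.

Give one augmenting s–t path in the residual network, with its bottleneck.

s→1→t, bottleneck 1

Residual along s→1→t: s→1: 1, 1→t: 3.
Bottleneck = min = 1.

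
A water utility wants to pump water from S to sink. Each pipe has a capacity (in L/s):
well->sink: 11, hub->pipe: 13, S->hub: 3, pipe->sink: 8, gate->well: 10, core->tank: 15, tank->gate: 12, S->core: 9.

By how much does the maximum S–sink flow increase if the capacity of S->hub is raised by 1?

Original max flow = 12.
After raising cap(S->hub), augmenting paths through that edge carry 1 more unit.
New max flow = 13. Increase = 1.

1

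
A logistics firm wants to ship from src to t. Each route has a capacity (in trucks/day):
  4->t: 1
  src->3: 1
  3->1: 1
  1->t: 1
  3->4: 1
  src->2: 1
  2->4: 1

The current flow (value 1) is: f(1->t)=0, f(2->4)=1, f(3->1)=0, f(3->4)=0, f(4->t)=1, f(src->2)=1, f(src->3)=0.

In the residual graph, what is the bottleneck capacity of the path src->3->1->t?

Residual capacities along the path: src->3: 1, 3->1: 1, 1->t: 1.
Minimum is 1.

1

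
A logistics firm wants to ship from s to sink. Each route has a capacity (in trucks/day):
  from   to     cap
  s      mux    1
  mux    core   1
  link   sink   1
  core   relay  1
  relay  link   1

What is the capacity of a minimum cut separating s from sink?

Max flow = 1 (via 1 augmenting path).
In the residual at optimum, the set reachable from s is {s}.
Cut edges: s->mux (cap 1). Sum = 1.

1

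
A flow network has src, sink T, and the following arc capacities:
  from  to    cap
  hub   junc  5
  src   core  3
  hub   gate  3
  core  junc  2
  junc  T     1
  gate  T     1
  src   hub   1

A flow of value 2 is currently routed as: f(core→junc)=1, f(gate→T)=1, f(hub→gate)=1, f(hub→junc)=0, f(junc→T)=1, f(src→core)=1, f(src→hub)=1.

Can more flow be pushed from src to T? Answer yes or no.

No

Residual reachable from src: {core, junc, src}; T is not reachable.
Saturated cut: src→hub, junc→T with total capacity 2 = current flow value. Flow is maximum.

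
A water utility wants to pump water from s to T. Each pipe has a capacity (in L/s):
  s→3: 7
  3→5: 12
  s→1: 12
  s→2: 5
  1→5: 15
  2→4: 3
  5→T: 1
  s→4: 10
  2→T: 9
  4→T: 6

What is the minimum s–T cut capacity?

Max flow = 12 (via 3 augmenting paths).
In the residual at optimum, the set reachable from s is {1, 3, 4, 5, s}.
Cut edges: s→2 (cap 5), 4→T (cap 6), 5→T (cap 1). Sum = 12.

12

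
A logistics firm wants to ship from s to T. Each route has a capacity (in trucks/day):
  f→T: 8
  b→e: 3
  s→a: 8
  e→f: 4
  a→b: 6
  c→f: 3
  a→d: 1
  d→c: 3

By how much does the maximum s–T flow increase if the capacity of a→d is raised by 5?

Original max flow = 4.
After raising cap(a→d), augmenting paths through that edge carry 2 more units.
New max flow = 6. Increase = 2.

2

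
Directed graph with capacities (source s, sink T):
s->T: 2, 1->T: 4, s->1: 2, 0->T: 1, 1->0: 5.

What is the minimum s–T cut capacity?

4

Max flow = 4 (via 2 augmenting paths).
In the residual at optimum, the set reachable from s is {s}.
Cut edges: s->1 (cap 2), s->T (cap 2). Sum = 4.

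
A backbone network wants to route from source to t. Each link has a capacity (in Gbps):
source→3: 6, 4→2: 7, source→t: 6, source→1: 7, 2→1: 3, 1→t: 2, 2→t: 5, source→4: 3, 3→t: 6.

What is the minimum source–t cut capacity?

17

Max flow = 17 (via 4 augmenting paths).
In the residual at optimum, the set reachable from source is {1, source}.
Cut edges: source→4 (cap 3), source→3 (cap 6), source→t (cap 6), 1→t (cap 2). Sum = 17.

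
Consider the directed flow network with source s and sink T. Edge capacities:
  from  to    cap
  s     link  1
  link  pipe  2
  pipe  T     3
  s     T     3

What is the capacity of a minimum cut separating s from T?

Max flow = 4 (via 2 augmenting paths).
In the residual at optimum, the set reachable from s is {s}.
Cut edges: s→link (cap 1), s→T (cap 3). Sum = 4.

4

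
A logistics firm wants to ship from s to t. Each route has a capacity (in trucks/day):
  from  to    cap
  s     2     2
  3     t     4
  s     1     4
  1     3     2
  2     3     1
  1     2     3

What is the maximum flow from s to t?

3

Augment s->1->3->t: bottleneck 2. Total 2.
Augment s->2->3->t: bottleneck 1. Total 3.
No augmenting path remains in the residual graph.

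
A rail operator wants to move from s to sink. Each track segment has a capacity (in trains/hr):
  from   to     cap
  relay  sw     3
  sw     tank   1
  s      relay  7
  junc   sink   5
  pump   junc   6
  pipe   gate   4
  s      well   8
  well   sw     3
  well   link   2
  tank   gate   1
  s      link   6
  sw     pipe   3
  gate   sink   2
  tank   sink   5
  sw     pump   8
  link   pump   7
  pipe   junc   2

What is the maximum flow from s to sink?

8

Augment s→well→sw→tank→sink: bottleneck 1. Total 1.
Augment s→link→pump→junc→sink: bottleneck 5. Total 6.
Augment s→well→sw→pipe→gate→sink: bottleneck 2. Total 8.
No augmenting path remains in the residual graph.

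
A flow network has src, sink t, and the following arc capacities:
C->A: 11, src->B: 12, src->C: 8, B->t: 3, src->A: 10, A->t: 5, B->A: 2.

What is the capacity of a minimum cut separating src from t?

8

Max flow = 8 (via 2 augmenting paths).
In the residual at optimum, the set reachable from src is {A, B, C, src}.
Cut edges: B->t (cap 3), A->t (cap 5). Sum = 8.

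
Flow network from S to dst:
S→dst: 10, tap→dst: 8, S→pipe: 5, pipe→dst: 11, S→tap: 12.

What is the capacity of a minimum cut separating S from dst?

Max flow = 23 (via 3 augmenting paths).
In the residual at optimum, the set reachable from S is {S, tap}.
Cut edges: S→pipe (cap 5), S→dst (cap 10), tap→dst (cap 8). Sum = 23.

23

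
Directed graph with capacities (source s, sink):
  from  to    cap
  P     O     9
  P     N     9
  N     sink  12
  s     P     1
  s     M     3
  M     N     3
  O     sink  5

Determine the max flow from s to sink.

4

Augment s→M→N→sink: bottleneck 3. Total 3.
Augment s→P→N→sink: bottleneck 1. Total 4.
No augmenting path remains in the residual graph.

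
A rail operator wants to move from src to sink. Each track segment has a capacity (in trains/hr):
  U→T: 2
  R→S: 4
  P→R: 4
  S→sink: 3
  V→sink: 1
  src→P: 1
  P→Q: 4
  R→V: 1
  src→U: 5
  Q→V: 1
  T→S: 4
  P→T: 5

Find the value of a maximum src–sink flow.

3

Augment src→P→T→S→sink: bottleneck 1. Total 1.
Augment src→U→T→S→sink: bottleneck 2. Total 3.
No augmenting path remains in the residual graph.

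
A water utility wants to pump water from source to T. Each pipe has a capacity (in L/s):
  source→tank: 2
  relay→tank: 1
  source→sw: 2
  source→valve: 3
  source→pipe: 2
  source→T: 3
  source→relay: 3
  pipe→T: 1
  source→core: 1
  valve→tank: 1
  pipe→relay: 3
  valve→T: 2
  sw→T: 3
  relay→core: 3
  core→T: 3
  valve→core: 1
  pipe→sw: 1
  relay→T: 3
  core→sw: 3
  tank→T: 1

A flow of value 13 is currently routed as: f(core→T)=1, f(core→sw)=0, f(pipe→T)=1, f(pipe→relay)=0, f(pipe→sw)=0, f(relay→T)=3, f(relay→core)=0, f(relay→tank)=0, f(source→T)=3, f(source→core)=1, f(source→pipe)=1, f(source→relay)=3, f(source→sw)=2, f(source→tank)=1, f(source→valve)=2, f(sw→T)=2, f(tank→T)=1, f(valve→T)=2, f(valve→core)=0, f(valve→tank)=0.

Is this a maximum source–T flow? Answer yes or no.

No

Residual path source→valve→core→T has bottleneck 1 > 0.
Pushing 1 along it raises the flow to 14, so the given flow is not maximum.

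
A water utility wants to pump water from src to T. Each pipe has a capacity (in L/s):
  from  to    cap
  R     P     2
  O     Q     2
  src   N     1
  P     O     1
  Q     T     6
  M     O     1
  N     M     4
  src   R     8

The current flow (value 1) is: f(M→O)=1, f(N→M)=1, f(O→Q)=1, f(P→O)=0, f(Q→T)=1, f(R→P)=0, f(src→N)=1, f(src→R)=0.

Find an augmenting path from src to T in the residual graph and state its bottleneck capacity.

Residual along src→R→P→O→Q→T: src→R: 8, R→P: 2, P→O: 1, O→Q: 1, Q→T: 5.
Bottleneck = min = 1.

src→R→P→O→Q→T, bottleneck 1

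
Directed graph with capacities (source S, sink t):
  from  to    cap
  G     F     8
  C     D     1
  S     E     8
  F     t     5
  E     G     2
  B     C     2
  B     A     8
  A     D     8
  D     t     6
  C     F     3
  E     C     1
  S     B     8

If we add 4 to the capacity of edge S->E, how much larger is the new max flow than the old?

0

Original max flow = 11.
Edge S->E does not cross the min cut (source side {E, S}), so extra capacity there cannot help.
New max flow = 11. Increase = 0.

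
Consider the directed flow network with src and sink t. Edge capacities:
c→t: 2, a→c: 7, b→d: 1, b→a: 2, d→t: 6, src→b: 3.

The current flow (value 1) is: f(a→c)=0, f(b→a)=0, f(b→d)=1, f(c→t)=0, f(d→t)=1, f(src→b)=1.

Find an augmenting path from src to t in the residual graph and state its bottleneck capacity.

Residual along src→b→a→c→t: src→b: 2, b→a: 2, a→c: 7, c→t: 2.
Bottleneck = min = 2.

src→b→a→c→t, bottleneck 2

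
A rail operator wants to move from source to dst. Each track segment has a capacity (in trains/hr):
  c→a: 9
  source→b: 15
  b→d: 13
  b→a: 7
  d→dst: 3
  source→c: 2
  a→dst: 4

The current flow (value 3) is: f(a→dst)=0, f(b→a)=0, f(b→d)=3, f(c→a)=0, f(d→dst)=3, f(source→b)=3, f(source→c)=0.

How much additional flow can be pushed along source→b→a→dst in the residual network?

Residual capacities along the path: source→b: 12, b→a: 7, a→dst: 4.
Minimum is 4.

4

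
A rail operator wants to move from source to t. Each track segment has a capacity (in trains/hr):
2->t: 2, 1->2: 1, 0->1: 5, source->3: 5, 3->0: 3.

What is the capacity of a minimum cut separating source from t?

Max flow = 1 (via 1 augmenting path).
In the residual at optimum, the set reachable from source is {0, 1, 3, source}.
Cut edges: 1->2 (cap 1). Sum = 1.

1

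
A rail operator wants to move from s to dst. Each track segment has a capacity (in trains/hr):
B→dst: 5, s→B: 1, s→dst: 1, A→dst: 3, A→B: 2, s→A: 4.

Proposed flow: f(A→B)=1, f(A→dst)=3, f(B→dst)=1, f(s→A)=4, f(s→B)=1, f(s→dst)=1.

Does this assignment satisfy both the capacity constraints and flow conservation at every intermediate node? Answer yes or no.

Conservation fails at B: inflow 2 ≠ outflow 1.

No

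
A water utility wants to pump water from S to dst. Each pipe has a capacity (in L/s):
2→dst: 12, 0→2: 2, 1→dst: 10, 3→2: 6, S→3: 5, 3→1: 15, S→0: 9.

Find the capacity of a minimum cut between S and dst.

7

Max flow = 7 (via 2 augmenting paths).
In the residual at optimum, the set reachable from S is {0, S}.
Cut edges: S→3 (cap 5), 0→2 (cap 2). Sum = 7.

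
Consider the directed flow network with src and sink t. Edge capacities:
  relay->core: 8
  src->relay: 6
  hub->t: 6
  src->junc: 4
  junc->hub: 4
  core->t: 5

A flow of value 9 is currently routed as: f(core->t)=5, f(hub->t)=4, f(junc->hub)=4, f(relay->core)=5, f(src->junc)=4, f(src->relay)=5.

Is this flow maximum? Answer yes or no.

Residual reachable from src: {core, relay, src}; t is not reachable.
Saturated cut: src->junc, core->t with total capacity 9 = current flow value. Flow is maximum.

Yes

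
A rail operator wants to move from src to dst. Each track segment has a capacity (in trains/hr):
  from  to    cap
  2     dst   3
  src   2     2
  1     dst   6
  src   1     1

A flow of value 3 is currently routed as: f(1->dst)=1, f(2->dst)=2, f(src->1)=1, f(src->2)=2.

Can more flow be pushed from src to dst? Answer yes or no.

Residual reachable from src: {src}; dst is not reachable.
Saturated cut: src->2, src->1 with total capacity 3 = current flow value. Flow is maximum.

No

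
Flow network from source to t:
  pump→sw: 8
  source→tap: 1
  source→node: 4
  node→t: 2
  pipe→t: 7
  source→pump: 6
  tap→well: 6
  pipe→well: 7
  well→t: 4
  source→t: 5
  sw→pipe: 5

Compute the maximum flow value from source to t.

13

Augment source→t: bottleneck 5. Total 5.
Augment source→node→t: bottleneck 2. Total 7.
Augment source→tap→well→t: bottleneck 1. Total 8.
Augment source→pump→sw→pipe→t: bottleneck 5. Total 13.
No augmenting path remains in the residual graph.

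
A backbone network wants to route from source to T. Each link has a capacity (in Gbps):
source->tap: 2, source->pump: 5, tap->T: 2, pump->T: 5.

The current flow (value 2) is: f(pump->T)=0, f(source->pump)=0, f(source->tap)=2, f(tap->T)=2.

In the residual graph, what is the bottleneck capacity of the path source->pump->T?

Residual capacities along the path: source->pump: 5, pump->T: 5.
Minimum is 5.

5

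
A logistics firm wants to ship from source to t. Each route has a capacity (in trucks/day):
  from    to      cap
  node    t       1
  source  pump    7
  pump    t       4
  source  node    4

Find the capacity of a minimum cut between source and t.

Max flow = 5 (via 2 augmenting paths).
In the residual at optimum, the set reachable from source is {node, pump, source}.
Cut edges: pump->t (cap 4), node->t (cap 1). Sum = 5.

5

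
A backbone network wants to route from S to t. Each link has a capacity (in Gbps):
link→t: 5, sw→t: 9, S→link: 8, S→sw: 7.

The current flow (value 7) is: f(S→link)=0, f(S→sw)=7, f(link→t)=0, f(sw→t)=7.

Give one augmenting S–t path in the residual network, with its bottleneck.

Residual along S→link→t: S→link: 8, link→t: 5.
Bottleneck = min = 5.

S→link→t, bottleneck 5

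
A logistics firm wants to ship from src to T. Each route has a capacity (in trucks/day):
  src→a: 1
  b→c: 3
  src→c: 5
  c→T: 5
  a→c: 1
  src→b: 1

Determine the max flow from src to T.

5

Augment src→c→T: bottleneck 5. Total 5.
No augmenting path remains in the residual graph.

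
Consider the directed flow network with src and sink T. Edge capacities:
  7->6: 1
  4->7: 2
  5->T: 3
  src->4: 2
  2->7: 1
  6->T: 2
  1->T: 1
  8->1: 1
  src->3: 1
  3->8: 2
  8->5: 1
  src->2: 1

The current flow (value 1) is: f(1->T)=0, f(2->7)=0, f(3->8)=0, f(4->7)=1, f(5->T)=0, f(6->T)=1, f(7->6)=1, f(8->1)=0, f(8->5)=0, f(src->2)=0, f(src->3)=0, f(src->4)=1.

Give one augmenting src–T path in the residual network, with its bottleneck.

src->3->8->1->T, bottleneck 1

Residual along src->3->8->1->T: src->3: 1, 3->8: 2, 8->1: 1, 1->T: 1.
Bottleneck = min = 1.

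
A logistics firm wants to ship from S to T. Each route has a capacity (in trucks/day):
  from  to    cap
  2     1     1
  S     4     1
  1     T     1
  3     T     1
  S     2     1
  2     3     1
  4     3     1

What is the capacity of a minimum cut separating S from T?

2

Max flow = 2 (via 2 augmenting paths).
In the residual at optimum, the set reachable from S is {S}.
Cut edges: S→2 (cap 1), S→4 (cap 1). Sum = 2.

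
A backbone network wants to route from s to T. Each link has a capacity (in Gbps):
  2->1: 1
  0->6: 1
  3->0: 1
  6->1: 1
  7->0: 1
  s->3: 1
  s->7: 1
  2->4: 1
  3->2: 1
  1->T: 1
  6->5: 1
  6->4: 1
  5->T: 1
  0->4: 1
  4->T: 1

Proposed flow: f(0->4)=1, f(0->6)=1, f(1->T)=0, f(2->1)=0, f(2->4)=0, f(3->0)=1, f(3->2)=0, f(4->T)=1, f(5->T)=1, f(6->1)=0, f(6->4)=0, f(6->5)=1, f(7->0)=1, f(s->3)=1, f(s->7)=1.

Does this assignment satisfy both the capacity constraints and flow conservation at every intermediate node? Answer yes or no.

Yes

Every edge has 0 ≤ f(e) ≤ cap(e).
At each intermediate node, inflow equals outflow.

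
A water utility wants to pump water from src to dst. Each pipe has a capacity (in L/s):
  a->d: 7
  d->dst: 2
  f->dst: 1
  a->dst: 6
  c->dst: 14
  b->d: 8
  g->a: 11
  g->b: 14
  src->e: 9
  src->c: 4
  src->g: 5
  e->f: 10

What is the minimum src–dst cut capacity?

10

Max flow = 10 (via 3 augmenting paths).
In the residual at optimum, the set reachable from src is {e, f, src}.
Cut edges: src->g (cap 5), src->c (cap 4), f->dst (cap 1). Sum = 10.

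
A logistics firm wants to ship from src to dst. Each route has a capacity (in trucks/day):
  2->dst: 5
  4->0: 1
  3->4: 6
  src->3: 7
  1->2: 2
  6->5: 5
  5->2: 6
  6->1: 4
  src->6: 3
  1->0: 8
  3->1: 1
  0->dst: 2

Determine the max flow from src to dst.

5

Augment src->3->4->0->dst: bottleneck 1. Total 1.
Augment src->3->1->0->dst: bottleneck 1. Total 2.
Augment src->6->1->2->dst: bottleneck 2. Total 4.
Augment src->6->5->2->dst: bottleneck 1. Total 5.
No augmenting path remains in the residual graph.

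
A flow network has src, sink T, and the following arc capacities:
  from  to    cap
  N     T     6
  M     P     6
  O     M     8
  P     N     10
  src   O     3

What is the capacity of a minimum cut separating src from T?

3

Max flow = 3 (via 1 augmenting path).
In the residual at optimum, the set reachable from src is {src}.
Cut edges: src→O (cap 3). Sum = 3.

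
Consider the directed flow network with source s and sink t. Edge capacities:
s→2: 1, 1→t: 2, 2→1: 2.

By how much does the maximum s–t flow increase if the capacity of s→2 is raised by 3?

1

Original max flow = 1.
After raising cap(s→2), augmenting paths through that edge carry 1 more unit.
New max flow = 2. Increase = 1.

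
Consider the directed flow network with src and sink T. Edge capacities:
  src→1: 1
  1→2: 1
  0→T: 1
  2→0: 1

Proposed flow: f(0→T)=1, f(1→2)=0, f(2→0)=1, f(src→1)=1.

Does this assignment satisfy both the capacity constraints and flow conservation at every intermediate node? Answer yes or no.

Conservation fails at 1: inflow 1 ≠ outflow 0.

No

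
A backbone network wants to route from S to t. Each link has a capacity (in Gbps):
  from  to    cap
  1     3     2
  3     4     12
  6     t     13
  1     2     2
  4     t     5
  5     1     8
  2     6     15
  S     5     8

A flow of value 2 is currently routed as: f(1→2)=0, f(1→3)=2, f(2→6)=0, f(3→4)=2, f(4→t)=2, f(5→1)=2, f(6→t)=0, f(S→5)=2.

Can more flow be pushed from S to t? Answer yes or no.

Yes

Residual path S→5→1→2→6→t has bottleneck 2 > 0.
Pushing 2 along it raises the flow to 4, so the given flow is not maximum.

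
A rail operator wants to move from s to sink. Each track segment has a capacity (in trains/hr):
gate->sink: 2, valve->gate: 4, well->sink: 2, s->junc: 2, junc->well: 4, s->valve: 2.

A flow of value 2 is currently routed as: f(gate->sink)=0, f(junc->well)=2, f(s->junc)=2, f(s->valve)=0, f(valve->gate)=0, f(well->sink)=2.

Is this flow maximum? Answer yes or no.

No

Residual path s->valve->gate->sink has bottleneck 2 > 0.
Pushing 2 along it raises the flow to 4, so the given flow is not maximum.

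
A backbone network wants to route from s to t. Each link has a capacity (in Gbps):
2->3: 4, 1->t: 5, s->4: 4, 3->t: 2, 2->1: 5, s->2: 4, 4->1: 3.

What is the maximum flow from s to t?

7

Augment s->2->3->t: bottleneck 2. Total 2.
Augment s->2->1->t: bottleneck 2. Total 4.
Augment s->4->1->t: bottleneck 3. Total 7.
No augmenting path remains in the residual graph.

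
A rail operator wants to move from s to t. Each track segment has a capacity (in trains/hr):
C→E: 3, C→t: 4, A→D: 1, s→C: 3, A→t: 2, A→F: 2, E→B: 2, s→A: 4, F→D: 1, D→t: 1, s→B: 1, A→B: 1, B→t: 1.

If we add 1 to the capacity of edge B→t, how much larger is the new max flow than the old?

Original max flow = 7.
After raising cap(B→t), augmenting paths through that edge carry 1 more unit.
New max flow = 8. Increase = 1.

1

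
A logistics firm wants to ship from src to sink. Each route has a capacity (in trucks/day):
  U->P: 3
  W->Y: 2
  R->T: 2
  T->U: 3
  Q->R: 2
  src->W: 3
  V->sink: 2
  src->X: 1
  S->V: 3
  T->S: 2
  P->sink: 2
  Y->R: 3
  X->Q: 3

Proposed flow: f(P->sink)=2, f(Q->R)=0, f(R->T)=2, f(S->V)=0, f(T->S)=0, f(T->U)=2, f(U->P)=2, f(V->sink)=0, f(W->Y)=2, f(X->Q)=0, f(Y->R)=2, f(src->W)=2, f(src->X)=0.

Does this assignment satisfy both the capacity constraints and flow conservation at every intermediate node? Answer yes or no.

Yes

Every edge has 0 ≤ f(e) ≤ cap(e).
At each intermediate node, inflow equals outflow.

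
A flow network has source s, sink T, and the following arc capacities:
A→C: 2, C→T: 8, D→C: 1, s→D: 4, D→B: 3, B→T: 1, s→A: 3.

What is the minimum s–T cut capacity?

Max flow = 4 (via 3 augmenting paths).
In the residual at optimum, the set reachable from s is {A, B, D, s}.
Cut edges: D→C (cap 1), B→T (cap 1), A→C (cap 2). Sum = 4.

4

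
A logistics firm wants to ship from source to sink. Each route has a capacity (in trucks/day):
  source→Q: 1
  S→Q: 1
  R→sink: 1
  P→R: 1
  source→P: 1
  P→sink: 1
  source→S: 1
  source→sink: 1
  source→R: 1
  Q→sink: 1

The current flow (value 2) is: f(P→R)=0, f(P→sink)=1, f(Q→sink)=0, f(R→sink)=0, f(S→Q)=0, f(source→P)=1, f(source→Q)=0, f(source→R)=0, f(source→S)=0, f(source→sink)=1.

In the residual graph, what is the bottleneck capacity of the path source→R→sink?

1

Residual capacities along the path: source→R: 1, R→sink: 1.
Minimum is 1.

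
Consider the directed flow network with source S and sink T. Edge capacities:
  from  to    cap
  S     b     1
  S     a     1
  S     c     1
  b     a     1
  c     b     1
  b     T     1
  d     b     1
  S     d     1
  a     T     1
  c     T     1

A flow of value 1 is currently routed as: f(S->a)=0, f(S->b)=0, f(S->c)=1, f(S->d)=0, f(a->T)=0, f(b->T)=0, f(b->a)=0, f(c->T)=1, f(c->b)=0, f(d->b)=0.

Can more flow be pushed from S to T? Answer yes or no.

Residual path S->b->T has bottleneck 1 > 0.
Pushing 1 along it raises the flow to 2, so the given flow is not maximum.

Yes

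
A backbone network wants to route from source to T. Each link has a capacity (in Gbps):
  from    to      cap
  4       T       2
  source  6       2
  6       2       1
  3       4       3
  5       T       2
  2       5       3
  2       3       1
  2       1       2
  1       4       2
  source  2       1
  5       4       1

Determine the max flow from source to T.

2

Augment source→2→5→T: bottleneck 1. Total 1.
Augment source→6→2→5→T: bottleneck 1. Total 2.
No augmenting path remains in the residual graph.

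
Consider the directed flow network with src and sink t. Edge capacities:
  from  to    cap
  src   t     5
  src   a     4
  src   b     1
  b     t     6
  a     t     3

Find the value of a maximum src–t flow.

9

Augment src→t: bottleneck 5. Total 5.
Augment src→b→t: bottleneck 1. Total 6.
Augment src→a→t: bottleneck 3. Total 9.
No augmenting path remains in the residual graph.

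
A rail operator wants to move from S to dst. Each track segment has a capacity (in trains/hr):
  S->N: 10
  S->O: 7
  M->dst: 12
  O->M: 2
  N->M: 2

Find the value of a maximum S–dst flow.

4

Augment S->O->M->dst: bottleneck 2. Total 2.
Augment S->N->M->dst: bottleneck 2. Total 4.
No augmenting path remains in the residual graph.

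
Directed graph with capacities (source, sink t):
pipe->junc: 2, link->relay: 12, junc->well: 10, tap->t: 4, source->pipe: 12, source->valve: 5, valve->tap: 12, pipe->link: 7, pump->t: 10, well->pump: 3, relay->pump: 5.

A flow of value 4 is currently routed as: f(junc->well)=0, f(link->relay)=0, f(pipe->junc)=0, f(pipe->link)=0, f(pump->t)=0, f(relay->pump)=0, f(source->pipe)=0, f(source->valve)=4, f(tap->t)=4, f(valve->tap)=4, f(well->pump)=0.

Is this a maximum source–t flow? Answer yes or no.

No

Residual path source->pipe->link->relay->pump->t has bottleneck 5 > 0.
Pushing 5 along it raises the flow to 9, so the given flow is not maximum.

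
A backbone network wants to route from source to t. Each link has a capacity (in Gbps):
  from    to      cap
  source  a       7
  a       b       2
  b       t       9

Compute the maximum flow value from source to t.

2

Augment source→a→b→t: bottleneck 2. Total 2.
No augmenting path remains in the residual graph.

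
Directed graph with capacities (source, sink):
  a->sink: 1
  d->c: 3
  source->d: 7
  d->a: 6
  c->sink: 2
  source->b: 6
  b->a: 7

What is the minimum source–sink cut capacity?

3

Max flow = 3 (via 2 augmenting paths).
In the residual at optimum, the set reachable from source is {a, b, c, d, source}.
Cut edges: c->sink (cap 2), a->sink (cap 1). Sum = 3.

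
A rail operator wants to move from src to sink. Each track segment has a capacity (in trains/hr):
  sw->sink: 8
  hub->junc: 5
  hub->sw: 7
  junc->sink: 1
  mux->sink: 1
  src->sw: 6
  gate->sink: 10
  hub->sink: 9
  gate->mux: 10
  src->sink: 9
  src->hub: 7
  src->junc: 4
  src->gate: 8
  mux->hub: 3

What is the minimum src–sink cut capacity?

31

Max flow = 31 (via 5 augmenting paths).
In the residual at optimum, the set reachable from src is {junc, src}.
Cut edges: src->gate (cap 8), src->hub (cap 7), src->sw (cap 6), src->sink (cap 9), junc->sink (cap 1). Sum = 31.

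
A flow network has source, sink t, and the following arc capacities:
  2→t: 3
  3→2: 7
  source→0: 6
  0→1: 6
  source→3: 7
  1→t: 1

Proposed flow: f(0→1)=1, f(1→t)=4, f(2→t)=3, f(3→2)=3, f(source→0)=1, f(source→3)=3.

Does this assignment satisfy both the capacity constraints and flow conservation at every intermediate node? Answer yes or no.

No

Capacity violated on 1→t: flow 4 > capacity 1.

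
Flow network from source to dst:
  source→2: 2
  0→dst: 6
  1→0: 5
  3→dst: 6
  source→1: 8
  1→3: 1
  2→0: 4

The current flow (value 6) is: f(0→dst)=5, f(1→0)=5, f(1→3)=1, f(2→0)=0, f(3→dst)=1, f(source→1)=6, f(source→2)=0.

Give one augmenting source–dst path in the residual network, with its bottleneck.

Residual along source→2→0→dst: source→2: 2, 2→0: 4, 0→dst: 1.
Bottleneck = min = 1.

source→2→0→dst, bottleneck 1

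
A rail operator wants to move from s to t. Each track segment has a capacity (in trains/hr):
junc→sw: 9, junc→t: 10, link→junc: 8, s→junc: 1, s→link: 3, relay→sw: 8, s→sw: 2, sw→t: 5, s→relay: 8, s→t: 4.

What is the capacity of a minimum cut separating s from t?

13

Max flow = 13 (via 5 augmenting paths).
In the residual at optimum, the set reachable from s is {relay, s, sw}.
Cut edges: s→link (cap 3), s→junc (cap 1), s→t (cap 4), sw→t (cap 5). Sum = 13.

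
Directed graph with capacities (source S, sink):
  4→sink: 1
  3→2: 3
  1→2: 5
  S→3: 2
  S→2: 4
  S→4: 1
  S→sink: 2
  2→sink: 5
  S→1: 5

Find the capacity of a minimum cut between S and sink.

Max flow = 8 (via 4 augmenting paths).
In the residual at optimum, the set reachable from S is {1, 2, 3, S}.
Cut edges: S→4 (cap 1), S→sink (cap 2), 2→sink (cap 5). Sum = 8.

8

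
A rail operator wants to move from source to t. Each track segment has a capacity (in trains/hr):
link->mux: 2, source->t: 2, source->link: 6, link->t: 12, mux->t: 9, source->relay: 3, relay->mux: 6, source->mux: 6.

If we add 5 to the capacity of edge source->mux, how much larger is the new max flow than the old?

0

Original max flow = 17.
Even with extra capacity on source->mux, another cut of capacity 17 remains binding.
New max flow = 17. Increase = 0.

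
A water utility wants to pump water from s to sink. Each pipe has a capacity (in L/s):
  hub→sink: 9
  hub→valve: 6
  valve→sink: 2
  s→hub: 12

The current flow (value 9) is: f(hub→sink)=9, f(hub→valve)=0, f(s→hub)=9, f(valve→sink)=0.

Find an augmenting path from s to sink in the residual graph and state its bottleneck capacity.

Residual along s→hub→valve→sink: s→hub: 3, hub→valve: 6, valve→sink: 2.
Bottleneck = min = 2.

s→hub→valve→sink, bottleneck 2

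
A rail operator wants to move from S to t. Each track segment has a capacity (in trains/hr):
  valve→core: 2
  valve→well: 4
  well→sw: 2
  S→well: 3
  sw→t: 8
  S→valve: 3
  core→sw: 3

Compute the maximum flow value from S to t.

4

Augment S→well→sw→t: bottleneck 2. Total 2.
Augment S→valve→core→sw→t: bottleneck 2. Total 4.
No augmenting path remains in the residual graph.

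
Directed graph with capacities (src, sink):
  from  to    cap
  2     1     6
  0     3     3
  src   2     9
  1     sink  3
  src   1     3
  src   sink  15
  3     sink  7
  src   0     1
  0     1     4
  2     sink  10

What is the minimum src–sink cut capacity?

Max flow = 28 (via 4 augmenting paths).
In the residual at optimum, the set reachable from src is {src}.
Cut edges: src→2 (cap 9), src→0 (cap 1), src→1 (cap 3), src→sink (cap 15). Sum = 28.

28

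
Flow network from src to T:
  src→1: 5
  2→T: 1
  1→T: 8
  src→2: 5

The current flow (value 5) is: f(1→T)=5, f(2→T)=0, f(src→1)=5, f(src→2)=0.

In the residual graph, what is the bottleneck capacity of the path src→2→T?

Residual capacities along the path: src→2: 5, 2→T: 1.
Minimum is 1.

1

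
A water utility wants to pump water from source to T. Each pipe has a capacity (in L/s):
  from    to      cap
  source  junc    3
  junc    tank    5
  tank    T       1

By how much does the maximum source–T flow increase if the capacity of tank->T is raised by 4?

2

Original max flow = 1.
After raising cap(tank->T), augmenting paths through that edge carry 2 more units.
New max flow = 3. Increase = 2.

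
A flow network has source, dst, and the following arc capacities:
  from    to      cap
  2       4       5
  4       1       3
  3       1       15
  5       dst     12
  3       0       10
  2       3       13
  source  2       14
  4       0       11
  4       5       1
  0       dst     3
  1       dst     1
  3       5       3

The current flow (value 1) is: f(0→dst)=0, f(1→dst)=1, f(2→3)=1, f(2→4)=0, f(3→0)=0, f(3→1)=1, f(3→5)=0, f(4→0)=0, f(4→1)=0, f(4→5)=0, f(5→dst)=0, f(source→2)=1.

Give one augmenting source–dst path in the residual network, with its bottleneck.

Residual along source→2→3→5→dst: source→2: 13, 2→3: 12, 3→5: 3, 5→dst: 12.
Bottleneck = min = 3.

source→2→3→5→dst, bottleneck 3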